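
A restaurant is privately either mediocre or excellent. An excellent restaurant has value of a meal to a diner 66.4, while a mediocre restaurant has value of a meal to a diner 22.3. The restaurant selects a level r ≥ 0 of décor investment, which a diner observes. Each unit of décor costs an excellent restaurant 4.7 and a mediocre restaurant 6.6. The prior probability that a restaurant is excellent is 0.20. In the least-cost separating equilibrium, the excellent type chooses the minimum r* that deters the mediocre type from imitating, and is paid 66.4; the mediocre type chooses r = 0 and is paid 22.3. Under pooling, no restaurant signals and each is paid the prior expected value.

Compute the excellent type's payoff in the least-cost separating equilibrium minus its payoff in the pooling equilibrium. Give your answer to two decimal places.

3.88

Least-cost separating signal: r* solves 22.3 = 66.4 − 6.6·r*, so r* = (66.4 − 22.3)/6.6 ≈ 6.6818.
Excellent type's separating payoff: 66.4 − 4.7 × r* = 66.4 − 4.7 × (66.4 − 22.3)/6.6 = 66.4 − 207.27/6.6 ≈ 34.9955.
Pooling payoff: 0.20 × 66.4 + 0.80 × 22.3 = 31.12.
Difference: 34.9955 − 31.12 = 3.8755, i.e. 3.88 to two decimal places.
The excellent type prefers to separate.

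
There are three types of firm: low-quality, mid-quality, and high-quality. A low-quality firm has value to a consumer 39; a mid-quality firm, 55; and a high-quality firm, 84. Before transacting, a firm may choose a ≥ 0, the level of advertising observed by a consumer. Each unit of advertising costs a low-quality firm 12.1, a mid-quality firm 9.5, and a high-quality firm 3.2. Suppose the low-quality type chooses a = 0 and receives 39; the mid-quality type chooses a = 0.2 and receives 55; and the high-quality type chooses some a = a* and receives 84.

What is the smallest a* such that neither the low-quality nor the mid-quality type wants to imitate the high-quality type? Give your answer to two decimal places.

Low-quality type (on-path payoff 39) won't mimic when 39 ≥ 84 − 12.1·a*, i.e. a* ≥ 3.72.
Mid-quality type (on-path payoff 55 − 9.5×0.2 = 53.1) won't mimic when 53.1 ≥ 84 − 9.5·a*, i.e. a* ≥ 3.25.
Both must hold, so a* = max(3.72, 3.25) = 3.72. The low-quality type's constraint binds.

3.72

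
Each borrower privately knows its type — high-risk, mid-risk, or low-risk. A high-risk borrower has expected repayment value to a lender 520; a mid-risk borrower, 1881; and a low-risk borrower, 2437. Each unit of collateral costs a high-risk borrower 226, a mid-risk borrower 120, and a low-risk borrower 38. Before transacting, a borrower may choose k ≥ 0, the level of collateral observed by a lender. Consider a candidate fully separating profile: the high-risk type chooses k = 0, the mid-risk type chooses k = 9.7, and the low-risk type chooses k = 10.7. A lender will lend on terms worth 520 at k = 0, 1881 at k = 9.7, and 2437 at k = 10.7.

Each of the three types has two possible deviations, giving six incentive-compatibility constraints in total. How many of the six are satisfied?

Low-risk (own payoff 2437 − 38×10.7 = 2030.4): to k=0 gives 520 → no gain ✓; to k=9.7 gives 1881 − 38×9.7 = 1512.4 → no gain ✓.
High-risk (own payoff 520): to k=9.7 gives 1881 − 226×9.7 = -311.2 → no gain ✓; to k=10.7 gives 2437 − 226×10.7 = 18.8 → no gain ✓.
Mid-risk (own payoff 1881 − 120×9.7 = 717): to k=0 gives 520 → no gain ✓; to k=10.7 gives 2437 − 120×10.7 = 1153 → profitable ✗.
5 of the 6 constraints hold; not an equilibrium.

5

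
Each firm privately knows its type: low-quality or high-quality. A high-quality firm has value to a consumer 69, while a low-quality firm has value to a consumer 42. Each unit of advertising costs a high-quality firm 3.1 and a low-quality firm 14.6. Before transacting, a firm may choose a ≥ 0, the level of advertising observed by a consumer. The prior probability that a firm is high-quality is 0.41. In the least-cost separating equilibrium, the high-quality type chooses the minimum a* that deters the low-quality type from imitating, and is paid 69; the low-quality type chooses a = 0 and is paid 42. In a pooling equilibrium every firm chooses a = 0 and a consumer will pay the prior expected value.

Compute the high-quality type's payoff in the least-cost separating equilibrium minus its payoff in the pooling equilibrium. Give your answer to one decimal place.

Least-cost separating signal: a* solves 42 = 69 − 14.6·a*, so a* = (69 − 42)/14.6 ≈ 1.8493.
High-quality type's separating payoff: 69 − 3.1 × a* = 69 − 3.1 × (69 − 42)/14.6 = 69 − 83.7/14.6 ≈ 63.267.
Pooling payoff: 0.41 × 69 + 0.59 × 42 = 53.07.
Difference: 63.267 − 53.07 = 10.197, i.e. 10.2 to one decimal place.
The high-quality type prefers to separate.

10.2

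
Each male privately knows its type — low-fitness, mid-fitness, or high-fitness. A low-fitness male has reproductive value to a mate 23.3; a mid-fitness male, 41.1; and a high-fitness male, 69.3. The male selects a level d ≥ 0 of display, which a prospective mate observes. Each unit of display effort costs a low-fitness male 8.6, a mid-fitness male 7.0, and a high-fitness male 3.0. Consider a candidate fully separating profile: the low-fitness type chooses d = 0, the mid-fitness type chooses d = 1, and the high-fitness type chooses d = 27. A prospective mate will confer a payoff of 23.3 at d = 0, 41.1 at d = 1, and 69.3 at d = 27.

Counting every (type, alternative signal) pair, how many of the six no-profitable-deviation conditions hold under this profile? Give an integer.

Mid-fitness (own payoff 41.1 − 7.0×1 = 34.1): to d=0 gives 23.3 → no gain ✓; to d=27 gives 69.3 − 7.0×27 = -119.7 → no gain ✓.
Low-fitness (own payoff 23.3): to d=1 gives 41.1 − 8.6×1 = 32.5 → profitable ✗; to d=27 gives 69.3 − 8.6×27 = -162.9 → no gain ✓.
High-fitness (own payoff 69.3 − 3.0×27 = -11.7): to d=0 gives 23.3 → profitable ✗; to d=1 gives 41.1 − 3.0×1 = 38.1 → profitable ✗.
3 of the 6 constraints hold; not an equilibrium.

3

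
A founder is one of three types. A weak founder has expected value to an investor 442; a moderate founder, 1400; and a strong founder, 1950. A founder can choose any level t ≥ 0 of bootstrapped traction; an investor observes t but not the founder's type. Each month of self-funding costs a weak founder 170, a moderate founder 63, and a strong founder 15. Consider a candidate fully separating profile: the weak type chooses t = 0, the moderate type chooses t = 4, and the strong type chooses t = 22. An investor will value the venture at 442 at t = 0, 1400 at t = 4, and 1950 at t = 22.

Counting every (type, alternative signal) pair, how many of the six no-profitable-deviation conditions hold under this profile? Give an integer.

5

Strong (own payoff 1950 − 15×22 = 1620): to t=0 gives 442 → no gain ✓; to t=4 gives 1400 − 15×4 = 1340 → no gain ✓.
Moderate (own payoff 1400 − 63×4 = 1148): to t=0 gives 442 → no gain ✓; to t=22 gives 1950 − 63×22 = 564 → no gain ✓.
Weak (own payoff 442): to t=4 gives 1400 − 170×4 = 720 → profitable ✗; to t=22 gives 1950 − 170×22 = -1790 → no gain ✓.
5 of the 6 constraints hold; not an equilibrium.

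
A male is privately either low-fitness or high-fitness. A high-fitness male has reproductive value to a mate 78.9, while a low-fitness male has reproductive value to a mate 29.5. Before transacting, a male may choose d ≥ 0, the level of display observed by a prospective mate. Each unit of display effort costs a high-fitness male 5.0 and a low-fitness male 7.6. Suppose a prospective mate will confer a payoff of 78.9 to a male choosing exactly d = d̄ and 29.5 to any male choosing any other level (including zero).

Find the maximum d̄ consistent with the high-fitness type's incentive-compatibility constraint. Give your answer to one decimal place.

9.9

Choosing d̄ yields the high-fitness type 78.9 − 5.0·d̄; choosing zero yields 29.5.
The high-fitness type is indifferent at 78.9 − 5.0·d̄ = 29.5, i.e. d̄ = (78.9 − 29.5) / 5.0 ≈ 9.9.
For any d̄ above 9.9 the high-fitness type would rather pool at zero, so separation collapses.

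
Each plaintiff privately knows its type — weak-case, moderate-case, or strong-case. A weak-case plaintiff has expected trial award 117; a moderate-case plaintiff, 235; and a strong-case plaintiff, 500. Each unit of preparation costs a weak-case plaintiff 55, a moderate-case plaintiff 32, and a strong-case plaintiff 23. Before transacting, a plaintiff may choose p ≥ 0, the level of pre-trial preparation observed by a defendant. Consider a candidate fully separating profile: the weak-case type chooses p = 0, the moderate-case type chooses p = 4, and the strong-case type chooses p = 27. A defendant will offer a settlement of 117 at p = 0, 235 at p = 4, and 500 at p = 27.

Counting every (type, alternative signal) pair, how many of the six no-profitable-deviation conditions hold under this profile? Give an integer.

3

Strong-case (own payoff 500 − 23×27 = -121): to p=0 gives 117 → profitable ✗; to p=4 gives 235 − 23×4 = 143 → profitable ✗.
Moderate-case (own payoff 235 − 32×4 = 107): to p=0 gives 117 → profitable ✗; to p=27 gives 500 − 32×27 = -364 → no gain ✓.
Weak-case (own payoff 117): to p=4 gives 235 − 55×4 = 15 → no gain ✓; to p=27 gives 500 − 55×27 = -985 → no gain ✓.
3 of the 6 constraints hold; not an equilibrium.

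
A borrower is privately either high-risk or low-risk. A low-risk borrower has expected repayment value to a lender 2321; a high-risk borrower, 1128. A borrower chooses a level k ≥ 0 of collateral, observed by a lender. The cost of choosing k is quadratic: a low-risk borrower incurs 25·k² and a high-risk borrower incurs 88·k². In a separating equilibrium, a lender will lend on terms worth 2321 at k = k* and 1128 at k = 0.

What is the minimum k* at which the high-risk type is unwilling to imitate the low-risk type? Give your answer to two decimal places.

The high-risk type at k = 0 receives 1128; imitating at k* yields 2321 − 88·k*².
Indifference: 1128 = 2321 − 88·k*², so k*² = (2321 − 1128) / 88 ≈ 13.5568.
k* = √13.5568 ≈ 3.68.

3.68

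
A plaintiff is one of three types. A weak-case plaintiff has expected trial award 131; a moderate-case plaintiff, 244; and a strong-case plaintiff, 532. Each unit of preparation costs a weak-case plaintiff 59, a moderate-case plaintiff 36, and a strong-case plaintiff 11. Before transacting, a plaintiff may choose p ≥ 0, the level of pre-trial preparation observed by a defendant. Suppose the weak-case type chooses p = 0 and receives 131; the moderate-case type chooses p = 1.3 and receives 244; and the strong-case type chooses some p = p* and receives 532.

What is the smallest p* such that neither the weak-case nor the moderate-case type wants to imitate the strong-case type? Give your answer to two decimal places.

Moderate-case type (on-path payoff 244 − 36×1.3 = 197.2) won't mimic when 197.2 ≥ 532 − 36·p*, i.e. p* ≥ 9.30.
Weak-case type (on-path payoff 131) won't mimic when 131 ≥ 532 − 59·p*, i.e. p* ≥ 6.80.
Both must hold, so p* = max(6.80, 9.30) = 9.30. The moderate-case type's constraint binds.

9.30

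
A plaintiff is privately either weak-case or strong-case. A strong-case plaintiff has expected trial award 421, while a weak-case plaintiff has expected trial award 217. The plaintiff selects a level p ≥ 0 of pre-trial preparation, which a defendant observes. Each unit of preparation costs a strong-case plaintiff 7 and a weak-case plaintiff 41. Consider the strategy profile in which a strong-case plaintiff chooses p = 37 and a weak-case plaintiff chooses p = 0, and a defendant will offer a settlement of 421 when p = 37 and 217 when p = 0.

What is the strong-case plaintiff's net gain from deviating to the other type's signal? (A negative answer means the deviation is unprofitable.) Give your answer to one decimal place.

55.0

Playing p = 37 the strong-case plaintiff receives 421 − 7 × 37 = 162.
Deviating to p = 0 yields 217 instead.
Gain from deviating: 217 − 162 = 55.0.
The gain is positive, so the strong-case type's incentive-compatibility constraint is violated — this profile is not a separating equilibrium.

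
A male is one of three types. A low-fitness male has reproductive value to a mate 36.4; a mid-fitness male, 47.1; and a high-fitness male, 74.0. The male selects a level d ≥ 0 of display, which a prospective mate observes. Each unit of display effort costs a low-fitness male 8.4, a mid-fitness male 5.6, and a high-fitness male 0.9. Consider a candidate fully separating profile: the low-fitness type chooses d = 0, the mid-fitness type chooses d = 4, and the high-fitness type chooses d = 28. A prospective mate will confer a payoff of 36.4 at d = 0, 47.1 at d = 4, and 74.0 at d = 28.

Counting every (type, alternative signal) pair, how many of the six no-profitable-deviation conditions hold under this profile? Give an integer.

5

Mid-fitness (own payoff 47.1 − 5.6×4 = 24.7): to d=0 gives 36.4 → profitable ✗; to d=28 gives 74.0 − 5.6×28 = -82.8 → no gain ✓.
High-fitness (own payoff 74.0 − 0.9×28 = 48.8): to d=0 gives 36.4 → no gain ✓; to d=4 gives 47.1 − 0.9×4 = 43.5 → no gain ✓.
Low-fitness (own payoff 36.4): to d=4 gives 47.1 − 8.4×4 = 13.5 → no gain ✓; to d=28 gives 74.0 − 8.4×28 = -161.2 → no gain ✓.
5 of the 6 constraints hold; not an equilibrium.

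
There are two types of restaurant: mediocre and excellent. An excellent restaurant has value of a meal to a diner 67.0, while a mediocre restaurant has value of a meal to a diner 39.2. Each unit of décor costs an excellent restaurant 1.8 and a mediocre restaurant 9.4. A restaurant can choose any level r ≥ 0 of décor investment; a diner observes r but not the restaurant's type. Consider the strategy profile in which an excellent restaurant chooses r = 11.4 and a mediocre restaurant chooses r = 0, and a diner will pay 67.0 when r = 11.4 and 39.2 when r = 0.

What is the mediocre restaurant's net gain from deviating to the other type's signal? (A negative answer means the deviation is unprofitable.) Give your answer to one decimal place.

-79.4

Playing r = 0 the mediocre restaurant receives 39.2.
Deviating to r = 11.4 brings payment 67.0 at cost 9.4 × 11.4 = 107.16, netting -40.16.
Gain from deviating: -40.16 − 39.2 = -79.36, i.e. -79.4 to one decimal place.
The gain is negative, so the mediocre type's incentive-compatibility constraint is satisfied.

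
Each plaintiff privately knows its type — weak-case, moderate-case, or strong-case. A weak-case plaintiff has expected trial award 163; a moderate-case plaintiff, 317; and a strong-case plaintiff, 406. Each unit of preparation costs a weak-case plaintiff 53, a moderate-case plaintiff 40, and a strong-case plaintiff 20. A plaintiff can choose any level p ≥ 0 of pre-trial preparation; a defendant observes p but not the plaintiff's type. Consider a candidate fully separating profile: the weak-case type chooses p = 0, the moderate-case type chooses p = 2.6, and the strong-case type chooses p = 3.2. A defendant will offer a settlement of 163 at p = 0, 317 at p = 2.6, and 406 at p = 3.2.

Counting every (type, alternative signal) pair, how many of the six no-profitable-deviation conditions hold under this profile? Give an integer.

Moderate-case (own payoff 317 − 40×2.6 = 213): to p=0 gives 163 → no gain ✓; to p=3.2 gives 406 − 40×3.2 = 278 → profitable ✗.
Strong-case (own payoff 406 − 20×3.2 = 342): to p=0 gives 163 → no gain ✓; to p=2.6 gives 317 − 20×2.6 = 265 → no gain ✓.
Weak-case (own payoff 163): to p=2.6 gives 317 − 53×2.6 = 179.2 → profitable ✗; to p=3.2 gives 406 − 53×3.2 = 236.4 → profitable ✗.
3 of the 6 constraints hold; not an equilibrium.

3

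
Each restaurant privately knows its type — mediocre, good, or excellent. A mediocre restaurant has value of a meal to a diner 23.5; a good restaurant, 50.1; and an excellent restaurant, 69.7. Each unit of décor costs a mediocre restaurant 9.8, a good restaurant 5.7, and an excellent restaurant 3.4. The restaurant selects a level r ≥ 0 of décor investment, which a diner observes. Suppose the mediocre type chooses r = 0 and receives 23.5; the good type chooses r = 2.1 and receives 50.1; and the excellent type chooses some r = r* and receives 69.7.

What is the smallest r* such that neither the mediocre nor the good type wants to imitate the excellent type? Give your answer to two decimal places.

5.54

Mediocre type (on-path payoff 23.5) won't mimic when 23.5 ≥ 69.7 − 9.8·r*, i.e. r* ≥ 4.71.
Good type (on-path payoff 50.1 − 5.7×2.1 = 38.13) won't mimic when 38.13 ≥ 69.7 − 5.7·r*, i.e. r* ≥ 5.54.
Both must hold, so r* = max(4.71, 5.54) = 5.54. The good type's constraint binds.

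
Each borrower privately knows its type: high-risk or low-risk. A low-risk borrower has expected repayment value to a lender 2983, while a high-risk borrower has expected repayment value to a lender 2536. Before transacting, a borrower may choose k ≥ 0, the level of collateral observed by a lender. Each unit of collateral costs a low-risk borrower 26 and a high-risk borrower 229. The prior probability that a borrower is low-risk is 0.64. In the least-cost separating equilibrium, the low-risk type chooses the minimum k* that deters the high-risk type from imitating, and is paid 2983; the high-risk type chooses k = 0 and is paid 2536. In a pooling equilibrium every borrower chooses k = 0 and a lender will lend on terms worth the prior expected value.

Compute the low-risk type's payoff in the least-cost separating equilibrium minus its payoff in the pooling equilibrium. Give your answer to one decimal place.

110.2

Least-cost separating signal: k* solves 2536 = 2983 − 229·k*, so k* = (2983 − 2536)/229 ≈ 1.9520.
Low-risk type's separating payoff: 2983 − 26 × k* = 2983 − 26 × (2983 − 2536)/229 = 2983 − 11622/229 ≈ 2932.249.
Pooling payoff: 0.64 × 2983 + 0.36 × 2536 = 2822.08.
Difference: 2932.249 − 2822.08 = 110.169, i.e. 110.2 to one decimal place.
The low-risk type prefers to separate.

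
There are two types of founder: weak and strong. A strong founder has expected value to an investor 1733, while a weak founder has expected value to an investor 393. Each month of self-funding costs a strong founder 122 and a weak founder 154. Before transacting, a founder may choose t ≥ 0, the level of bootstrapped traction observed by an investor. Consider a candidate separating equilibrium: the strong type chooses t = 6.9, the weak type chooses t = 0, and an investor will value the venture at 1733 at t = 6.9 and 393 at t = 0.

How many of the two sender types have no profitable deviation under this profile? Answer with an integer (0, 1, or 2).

1

Weak type: stay at 0 → 393; mimic → 1733 − 154 × 6.9 = 670.4. IC fails (393 < 670.4).
Strong type: signal → 1733 − 122 × 6.9 = 891.2; deviate to 0 → 393. IC holds (891.2 ≥ 393).
1 of 2 constraints hold, so this profile is not an equilibrium.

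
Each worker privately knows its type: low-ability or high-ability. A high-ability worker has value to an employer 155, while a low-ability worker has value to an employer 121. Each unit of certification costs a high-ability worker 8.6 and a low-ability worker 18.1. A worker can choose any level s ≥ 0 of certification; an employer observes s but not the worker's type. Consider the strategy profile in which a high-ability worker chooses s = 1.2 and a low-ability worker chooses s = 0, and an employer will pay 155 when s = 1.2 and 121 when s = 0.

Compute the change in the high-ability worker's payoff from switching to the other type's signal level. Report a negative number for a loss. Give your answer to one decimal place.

Playing s = 1.2 the high-ability worker receives 155 − 8.6 × 1.2 = 144.68.
Deviating to s = 0 yields 121 instead.
Gain from deviating: 121 − 144.68 = -23.68, i.e. -23.7 to one decimal place.
The gain is negative, so the high-ability type's incentive-compatibility constraint is satisfied.

-23.7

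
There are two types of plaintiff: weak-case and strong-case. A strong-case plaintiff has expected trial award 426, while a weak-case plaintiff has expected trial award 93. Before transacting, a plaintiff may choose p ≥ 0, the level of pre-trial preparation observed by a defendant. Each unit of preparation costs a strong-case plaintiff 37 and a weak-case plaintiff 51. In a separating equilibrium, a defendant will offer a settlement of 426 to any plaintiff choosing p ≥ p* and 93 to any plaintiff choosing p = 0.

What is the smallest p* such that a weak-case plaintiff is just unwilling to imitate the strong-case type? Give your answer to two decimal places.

6.53

A weak-case plaintiff choosing p = 0 receives 93.
Imitating at p* instead would pay 426 at cost 51·p*, netting 426 − 51·p*.
Indifference: 93 = 426 − 51·p*, so p* = (426 − 93) / 51 ≈ 6.53.
At p* the weak-case type's incentive constraint just binds; the strong-case type strictly prefers p* since its per-unit cost is lower.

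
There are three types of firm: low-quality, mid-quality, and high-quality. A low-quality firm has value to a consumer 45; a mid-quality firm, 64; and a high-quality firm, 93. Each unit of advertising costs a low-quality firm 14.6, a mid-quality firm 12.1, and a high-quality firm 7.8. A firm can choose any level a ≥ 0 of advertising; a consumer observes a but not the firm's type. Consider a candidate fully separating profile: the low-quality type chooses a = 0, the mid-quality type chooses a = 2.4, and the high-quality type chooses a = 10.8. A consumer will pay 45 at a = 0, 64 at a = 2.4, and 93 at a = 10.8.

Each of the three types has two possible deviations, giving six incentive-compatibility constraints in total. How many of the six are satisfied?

3

Low-quality (own payoff 45): to a=2.4 gives 64 − 14.6×2.4 = 28.96 → no gain ✓; to a=10.8 gives 93 − 14.6×10.8 = -64.68 → no gain ✓.
High-quality (own payoff 93 − 7.8×10.8 = 8.76): to a=0 gives 45 → profitable ✗; to a=2.4 gives 64 − 7.8×2.4 = 45.28 → profitable ✗.
Mid-quality (own payoff 64 − 12.1×2.4 = 34.96): to a=0 gives 45 → profitable ✗; to a=10.8 gives 93 − 12.1×10.8 = -37.68 → no gain ✓.
3 of the 6 constraints hold; not an equilibrium.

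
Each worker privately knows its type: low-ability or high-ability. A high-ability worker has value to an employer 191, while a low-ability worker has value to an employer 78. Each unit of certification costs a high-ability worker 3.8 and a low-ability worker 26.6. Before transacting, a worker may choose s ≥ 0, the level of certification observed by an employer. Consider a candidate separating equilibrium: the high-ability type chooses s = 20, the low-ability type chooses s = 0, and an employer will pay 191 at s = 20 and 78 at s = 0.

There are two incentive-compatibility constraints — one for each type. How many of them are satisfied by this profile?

Low-ability type: stay at 0 → 78; mimic → 191 − 26.6 × 20 = -341. IC holds (78 ≥ -341).
High-ability type: signal → 191 − 3.8 × 20 = 115; deviate to 0 → 78. IC holds (115 ≥ 78).
2 of 2 constraints hold, so this is a separating equilibrium.

2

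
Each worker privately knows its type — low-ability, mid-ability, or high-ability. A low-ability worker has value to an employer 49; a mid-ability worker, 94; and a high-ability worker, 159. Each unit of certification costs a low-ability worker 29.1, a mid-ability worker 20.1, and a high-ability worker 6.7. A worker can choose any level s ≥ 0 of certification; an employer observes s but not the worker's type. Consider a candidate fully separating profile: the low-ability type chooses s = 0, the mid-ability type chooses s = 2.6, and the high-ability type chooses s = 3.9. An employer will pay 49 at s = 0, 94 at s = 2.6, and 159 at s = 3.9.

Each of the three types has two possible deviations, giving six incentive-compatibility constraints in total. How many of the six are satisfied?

4

Low-ability (own payoff 49): to s=2.6 gives 94 − 29.1×2.6 = 18.34 → no gain ✓; to s=3.9 gives 159 − 29.1×3.9 = 45.51 → no gain ✓.
High-ability (own payoff 159 − 6.7×3.9 = 132.87): to s=0 gives 49 → no gain ✓; to s=2.6 gives 94 − 6.7×2.6 = 76.58 → no gain ✓.
Mid-ability (own payoff 94 − 20.1×2.6 = 41.74): to s=0 gives 49 → profitable ✗; to s=3.9 gives 159 − 20.1×3.9 = 80.61 → profitable ✗.
4 of the 6 constraints hold; not an equilibrium.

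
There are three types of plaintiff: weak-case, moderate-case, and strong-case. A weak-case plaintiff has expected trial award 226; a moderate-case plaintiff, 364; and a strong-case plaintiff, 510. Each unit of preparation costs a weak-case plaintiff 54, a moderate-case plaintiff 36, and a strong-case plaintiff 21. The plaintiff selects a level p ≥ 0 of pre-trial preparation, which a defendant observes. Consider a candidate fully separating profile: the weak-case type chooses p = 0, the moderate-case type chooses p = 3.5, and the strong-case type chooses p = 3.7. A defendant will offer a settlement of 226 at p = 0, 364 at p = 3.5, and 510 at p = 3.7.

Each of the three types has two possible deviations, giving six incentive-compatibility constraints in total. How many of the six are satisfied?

Moderate-case (own payoff 364 − 36×3.5 = 238): to p=0 gives 226 → no gain ✓; to p=3.7 gives 510 − 36×3.7 = 376.8 → profitable ✗.
Strong-case (own payoff 510 − 21×3.7 = 432.3): to p=0 gives 226 → no gain ✓; to p=3.5 gives 364 − 21×3.5 = 290.5 → no gain ✓.
Weak-case (own payoff 226): to p=3.5 gives 364 − 54×3.5 = 175 → no gain ✓; to p=3.7 gives 510 − 54×3.7 = 310.2 → profitable ✗.
4 of the 6 constraints hold; not an equilibrium.

4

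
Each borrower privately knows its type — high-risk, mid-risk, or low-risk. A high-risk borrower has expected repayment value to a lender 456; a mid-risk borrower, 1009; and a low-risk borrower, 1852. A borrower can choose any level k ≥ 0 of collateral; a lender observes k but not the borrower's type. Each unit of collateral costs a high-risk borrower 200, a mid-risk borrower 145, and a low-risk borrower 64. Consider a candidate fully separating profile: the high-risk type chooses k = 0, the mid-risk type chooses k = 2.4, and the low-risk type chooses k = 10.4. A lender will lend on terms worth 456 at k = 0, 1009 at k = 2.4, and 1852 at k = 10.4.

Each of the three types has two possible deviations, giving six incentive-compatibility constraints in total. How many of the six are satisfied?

Mid-risk (own payoff 1009 − 145×2.4 = 661): to k=0 gives 456 → no gain ✓; to k=10.4 gives 1852 − 145×10.4 = 344 → no gain ✓.
Low-risk (own payoff 1852 − 64×10.4 = 1186.4): to k=0 gives 456 → no gain ✓; to k=2.4 gives 1009 − 64×2.4 = 855.4 → no gain ✓.
High-risk (own payoff 456): to k=2.4 gives 1009 − 200×2.4 = 529 → profitable ✗; to k=10.4 gives 1852 − 200×10.4 = -228 → no gain ✓.
5 of the 6 constraints hold; not an equilibrium.

5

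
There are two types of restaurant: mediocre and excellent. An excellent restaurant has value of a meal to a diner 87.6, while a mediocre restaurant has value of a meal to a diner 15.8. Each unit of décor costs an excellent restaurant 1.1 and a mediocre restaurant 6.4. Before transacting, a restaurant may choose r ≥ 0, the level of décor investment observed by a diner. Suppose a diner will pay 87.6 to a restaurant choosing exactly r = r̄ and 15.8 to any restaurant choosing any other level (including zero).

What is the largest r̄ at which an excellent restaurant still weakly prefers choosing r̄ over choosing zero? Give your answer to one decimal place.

65.3

Choosing r̄ yields the excellent type 87.6 − 1.1·r̄; choosing zero yields 15.8.
The excellent type is indifferent at 87.6 − 1.1·r̄ = 15.8, i.e. r̄ = (87.6 − 15.8) / 1.1 ≈ 65.3.
For any r̄ above 65.3 the excellent type would rather pool at zero, so separation collapses.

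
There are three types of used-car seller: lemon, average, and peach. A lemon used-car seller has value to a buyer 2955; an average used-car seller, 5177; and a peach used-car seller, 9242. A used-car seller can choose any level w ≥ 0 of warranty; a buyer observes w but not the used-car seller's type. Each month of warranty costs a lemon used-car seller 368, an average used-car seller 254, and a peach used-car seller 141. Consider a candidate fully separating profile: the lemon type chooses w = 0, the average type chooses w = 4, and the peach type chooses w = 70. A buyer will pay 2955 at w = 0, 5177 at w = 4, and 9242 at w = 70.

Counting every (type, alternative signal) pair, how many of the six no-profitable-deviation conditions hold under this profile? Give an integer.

3

Lemon (own payoff 2955): to w=4 gives 5177 − 368×4 = 3705 → profitable ✗; to w=70 gives 9242 − 368×70 = -16518 → no gain ✓.
Peach (own payoff 9242 − 141×70 = -628): to w=0 gives 2955 → profitable ✗; to w=4 gives 5177 − 141×4 = 4613 → profitable ✗.
Average (own payoff 5177 − 254×4 = 4161): to w=0 gives 2955 → no gain ✓; to w=70 gives 9242 − 254×70 = -8538 → no gain ✓.
3 of the 6 constraints hold; not an equilibrium.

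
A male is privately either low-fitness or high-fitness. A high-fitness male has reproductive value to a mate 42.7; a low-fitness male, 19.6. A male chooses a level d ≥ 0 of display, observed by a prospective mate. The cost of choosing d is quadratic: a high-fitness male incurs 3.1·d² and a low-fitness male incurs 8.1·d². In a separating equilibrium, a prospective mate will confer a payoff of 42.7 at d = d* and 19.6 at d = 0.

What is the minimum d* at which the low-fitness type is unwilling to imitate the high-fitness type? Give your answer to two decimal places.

1.69

The low-fitness type at d = 0 receives 19.6; imitating at d* yields 42.7 − 8.1·d*².
Indifference: 19.6 = 42.7 − 8.1·d*², so d*² = (42.7 − 19.6) / 8.1 ≈ 2.8519.
d* = √2.8519 ≈ 1.69.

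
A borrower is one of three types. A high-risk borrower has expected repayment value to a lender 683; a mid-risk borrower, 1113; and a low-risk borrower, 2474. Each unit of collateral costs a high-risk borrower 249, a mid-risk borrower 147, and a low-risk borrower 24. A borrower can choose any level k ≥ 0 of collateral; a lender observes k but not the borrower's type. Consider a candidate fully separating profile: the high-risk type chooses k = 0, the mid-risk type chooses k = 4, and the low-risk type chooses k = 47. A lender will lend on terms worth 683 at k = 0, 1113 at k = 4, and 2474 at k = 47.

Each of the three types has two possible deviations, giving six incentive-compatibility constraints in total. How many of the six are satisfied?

Low-risk (own payoff 2474 − 24×47 = 1346): to k=0 gives 683 → no gain ✓; to k=4 gives 1113 − 24×4 = 1017 → no gain ✓.
Mid-risk (own payoff 1113 − 147×4 = 525): to k=0 gives 683 → profitable ✗; to k=47 gives 2474 − 147×47 = -4435 → no gain ✓.
High-risk (own payoff 683): to k=4 gives 1113 − 249×4 = 117 → no gain ✓; to k=47 gives 2474 − 249×47 = -9229 → no gain ✓.
5 of the 6 constraints hold; not an equilibrium.

5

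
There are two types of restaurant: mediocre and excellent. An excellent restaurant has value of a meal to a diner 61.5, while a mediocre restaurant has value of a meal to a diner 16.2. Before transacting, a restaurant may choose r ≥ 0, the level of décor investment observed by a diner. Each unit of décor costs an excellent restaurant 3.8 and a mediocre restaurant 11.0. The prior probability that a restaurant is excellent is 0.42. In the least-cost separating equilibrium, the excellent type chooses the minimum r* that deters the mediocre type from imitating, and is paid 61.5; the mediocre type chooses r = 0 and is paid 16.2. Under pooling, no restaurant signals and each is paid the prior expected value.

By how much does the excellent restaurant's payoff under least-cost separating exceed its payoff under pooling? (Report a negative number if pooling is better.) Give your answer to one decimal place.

Least-cost separating signal: r* solves 16.2 = 61.5 − 11.0·r*, so r* = (61.5 − 16.2)/11.0 ≈ 4.1182.
Excellent type's separating payoff: 61.5 − 3.8 × r* = 61.5 − 3.8 × (61.5 − 16.2)/11.0 = 61.5 − 172.14/11.0 ≈ 45.851.
Pooling payoff: 0.42 × 61.5 + 0.58 × 16.2 = 35.226.
Difference: 45.851 − 35.226 = 10.625, i.e. 10.6 to one decimal place.
The excellent type prefers to separate.

10.6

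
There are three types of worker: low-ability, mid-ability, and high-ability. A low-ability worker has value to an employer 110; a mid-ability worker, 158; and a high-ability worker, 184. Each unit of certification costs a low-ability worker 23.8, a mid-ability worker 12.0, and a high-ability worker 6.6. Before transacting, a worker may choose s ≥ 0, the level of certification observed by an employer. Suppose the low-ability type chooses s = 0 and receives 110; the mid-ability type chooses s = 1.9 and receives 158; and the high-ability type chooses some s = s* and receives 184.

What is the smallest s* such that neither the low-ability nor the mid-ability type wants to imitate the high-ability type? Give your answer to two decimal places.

Low-ability type (on-path payoff 110) won't mimic when 110 ≥ 184 − 23.8·s*, i.e. s* ≥ 3.11.
Mid-ability type (on-path payoff 158 − 12.0×1.9 = 135.2) won't mimic when 135.2 ≥ 184 − 12.0·s*, i.e. s* ≥ 4.07.
Both must hold, so s* = max(3.11, 4.07) = 4.07. The mid-ability type's constraint binds.

4.07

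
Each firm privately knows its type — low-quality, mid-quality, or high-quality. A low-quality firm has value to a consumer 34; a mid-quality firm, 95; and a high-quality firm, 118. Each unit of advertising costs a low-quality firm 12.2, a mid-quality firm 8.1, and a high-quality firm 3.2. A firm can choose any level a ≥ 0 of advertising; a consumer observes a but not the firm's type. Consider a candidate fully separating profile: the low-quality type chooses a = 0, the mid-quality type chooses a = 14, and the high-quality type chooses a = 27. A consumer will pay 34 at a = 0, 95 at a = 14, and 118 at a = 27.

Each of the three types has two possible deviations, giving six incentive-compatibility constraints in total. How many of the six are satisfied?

Mid-quality (own payoff 95 − 8.1×14 = -18.4): to a=0 gives 34 → profitable ✗; to a=27 gives 118 − 8.1×27 = -100.7 → no gain ✓.
High-quality (own payoff 118 − 3.2×27 = 31.6): to a=0 gives 34 → profitable ✗; to a=14 gives 95 − 3.2×14 = 50.2 → profitable ✗.
Low-quality (own payoff 34): to a=14 gives 95 − 12.2×14 = -75.8 → no gain ✓; to a=27 gives 118 − 12.2×27 = -211.4 → no gain ✓.
3 of the 6 constraints hold; not an equilibrium.

3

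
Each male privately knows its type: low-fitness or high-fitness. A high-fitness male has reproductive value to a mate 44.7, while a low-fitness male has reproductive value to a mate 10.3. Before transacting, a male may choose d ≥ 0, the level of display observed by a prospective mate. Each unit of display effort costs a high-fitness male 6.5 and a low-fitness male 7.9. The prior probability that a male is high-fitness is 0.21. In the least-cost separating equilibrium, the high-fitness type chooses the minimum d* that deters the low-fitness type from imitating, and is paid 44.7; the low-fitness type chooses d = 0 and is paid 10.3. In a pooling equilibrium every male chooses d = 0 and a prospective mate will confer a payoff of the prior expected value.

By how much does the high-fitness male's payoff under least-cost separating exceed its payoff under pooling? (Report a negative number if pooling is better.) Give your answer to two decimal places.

Least-cost separating signal: d* solves 10.3 = 44.7 − 7.9·d*, so d* = (44.7 − 10.3)/7.9 ≈ 4.3544.
High-fitness type's separating payoff: 44.7 − 6.5 × d* = 44.7 − 6.5 × (44.7 − 10.3)/7.9 = 44.7 − 223.6/7.9 ≈ 16.3962.
Pooling payoff: 0.21 × 44.7 + 0.79 × 10.3 = 17.524.
Difference: 16.3962 − 17.524 = -1.1278, i.e. -1.13 to two decimal places.
The high-fitness type would prefer the pooling outcome.

-1.13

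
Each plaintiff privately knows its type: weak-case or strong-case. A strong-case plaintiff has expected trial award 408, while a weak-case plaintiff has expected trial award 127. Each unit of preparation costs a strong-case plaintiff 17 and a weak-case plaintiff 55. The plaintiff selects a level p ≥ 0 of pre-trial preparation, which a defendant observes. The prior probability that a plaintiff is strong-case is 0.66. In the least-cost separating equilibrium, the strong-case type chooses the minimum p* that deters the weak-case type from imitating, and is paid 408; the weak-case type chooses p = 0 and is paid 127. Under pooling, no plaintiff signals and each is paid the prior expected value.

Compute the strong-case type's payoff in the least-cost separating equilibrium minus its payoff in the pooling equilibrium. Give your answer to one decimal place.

Least-cost separating signal: p* solves 127 = 408 − 55·p*, so p* = (408 − 127)/55 ≈ 5.1091.
Strong-case type's separating payoff: 408 − 17 × p* = 408 − 17 × (408 − 127)/55 = 408 − 4777/55 ≈ 321.145.
Pooling payoff: 0.66 × 408 + 0.34 × 127 = 312.46.
Difference: 321.145 − 312.46 = 8.685, i.e. 8.7 to one decimal place.
The strong-case type prefers to separate.

8.7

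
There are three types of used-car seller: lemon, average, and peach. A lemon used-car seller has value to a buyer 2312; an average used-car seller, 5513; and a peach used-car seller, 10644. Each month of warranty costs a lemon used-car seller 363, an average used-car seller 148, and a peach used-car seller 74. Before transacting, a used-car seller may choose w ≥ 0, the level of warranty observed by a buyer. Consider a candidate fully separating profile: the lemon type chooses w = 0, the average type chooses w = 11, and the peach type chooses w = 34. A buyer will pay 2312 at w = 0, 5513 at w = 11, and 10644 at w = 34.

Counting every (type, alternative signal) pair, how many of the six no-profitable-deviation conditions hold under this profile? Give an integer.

Average (own payoff 5513 − 148×11 = 3885): to w=0 gives 2312 → no gain ✓; to w=34 gives 10644 − 148×34 = 5612 → profitable ✗.
Lemon (own payoff 2312): to w=11 gives 5513 − 363×11 = 1520 → no gain ✓; to w=34 gives 10644 − 363×34 = -1698 → no gain ✓.
Peach (own payoff 10644 − 74×34 = 8128): to w=0 gives 2312 → no gain ✓; to w=11 gives 5513 − 74×11 = 4699 → no gain ✓.
5 of the 6 constraints hold; not an equilibrium.

5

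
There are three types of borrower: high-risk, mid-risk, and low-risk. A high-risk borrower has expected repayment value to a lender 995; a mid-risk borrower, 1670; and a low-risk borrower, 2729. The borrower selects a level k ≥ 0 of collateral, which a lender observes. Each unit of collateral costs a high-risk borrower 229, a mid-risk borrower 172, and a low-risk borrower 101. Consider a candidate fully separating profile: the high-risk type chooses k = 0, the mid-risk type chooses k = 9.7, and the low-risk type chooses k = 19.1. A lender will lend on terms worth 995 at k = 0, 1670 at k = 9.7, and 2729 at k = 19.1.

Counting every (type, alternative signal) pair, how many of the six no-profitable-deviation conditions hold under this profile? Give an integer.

High-risk (own payoff 995): to k=9.7 gives 1670 − 229×9.7 = -551.3 → no gain ✓; to k=19.1 gives 2729 − 229×19.1 = -1644.9 → no gain ✓.
Low-risk (own payoff 2729 − 101×19.1 = 799.9): to k=0 gives 995 → profitable ✗; to k=9.7 gives 1670 − 101×9.7 = 690.3 → no gain ✓.
Mid-risk (own payoff 1670 − 172×9.7 = 1.6): to k=0 gives 995 → profitable ✗; to k=19.1 gives 2729 − 172×19.1 = -556.2 → no gain ✓.
4 of the 6 constraints hold; not an equilibrium.

4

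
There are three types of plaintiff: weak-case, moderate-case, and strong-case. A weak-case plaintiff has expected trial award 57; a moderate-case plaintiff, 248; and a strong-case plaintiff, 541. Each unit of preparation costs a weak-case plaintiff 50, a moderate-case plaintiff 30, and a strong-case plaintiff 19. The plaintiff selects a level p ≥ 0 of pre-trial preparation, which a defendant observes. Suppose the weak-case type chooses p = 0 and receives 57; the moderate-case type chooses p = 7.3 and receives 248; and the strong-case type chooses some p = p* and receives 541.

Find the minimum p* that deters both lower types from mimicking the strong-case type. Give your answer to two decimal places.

17.07

Moderate-case type (on-path payoff 248 − 30×7.3 = 29) won't mimic when 29 ≥ 541 − 30·p*, i.e. p* ≥ 17.07.
Weak-case type (on-path payoff 57) won't mimic when 57 ≥ 541 − 50·p*, i.e. p* ≥ 9.68.
Both must hold, so p* = max(9.68, 17.07) = 17.07. The moderate-case type's constraint binds.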